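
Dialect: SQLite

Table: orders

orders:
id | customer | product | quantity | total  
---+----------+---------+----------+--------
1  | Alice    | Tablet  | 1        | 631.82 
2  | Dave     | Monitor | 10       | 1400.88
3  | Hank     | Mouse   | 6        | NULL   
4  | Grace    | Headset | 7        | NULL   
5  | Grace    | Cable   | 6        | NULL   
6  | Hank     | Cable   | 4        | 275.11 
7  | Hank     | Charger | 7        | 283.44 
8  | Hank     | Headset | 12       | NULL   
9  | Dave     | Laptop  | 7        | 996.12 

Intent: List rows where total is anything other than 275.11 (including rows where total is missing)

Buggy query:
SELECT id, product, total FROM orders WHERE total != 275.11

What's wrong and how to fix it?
Bug: 'total != 275.11' is unknown when total is NULL, so NULL rows are silently excluded

Fix: Handle NULL separately with IS NULL alongside the inequality

Corrected query:
SELECT id, product, total FROM orders WHERE total != 275.11 OR total IS NULL

Result:
id | product | total  
---+---------+--------
1  | Tablet  | 631.82 
2  | Monitor | 1400.88
3  | Mouse   | NULL   
4  | Headset | NULL   
5  | Cable   | NULL   
7  | Charger | 283.44 
8  | Headset | NULL   
9  | Laptop  | 996.12 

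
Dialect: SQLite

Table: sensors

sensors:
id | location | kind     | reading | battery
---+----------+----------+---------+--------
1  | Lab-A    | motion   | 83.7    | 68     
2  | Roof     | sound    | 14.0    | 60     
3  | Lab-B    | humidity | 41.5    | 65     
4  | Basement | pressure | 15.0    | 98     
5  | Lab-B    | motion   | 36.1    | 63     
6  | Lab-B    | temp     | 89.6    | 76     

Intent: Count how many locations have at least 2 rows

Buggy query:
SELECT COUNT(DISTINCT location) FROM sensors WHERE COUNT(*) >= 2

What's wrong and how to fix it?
Bug: WHERE filters individual rows, not groups, so a group-level COUNT is invalid there

Fix: Use a subquery that GROUPs and filters with HAVING, then count its rows

Corrected query:
SELECT COUNT(*) FROM (SELECT location FROM sensors GROUP BY location HAVING COUNT(*) >= 2)

Result:
COUNT(*)
--------
1       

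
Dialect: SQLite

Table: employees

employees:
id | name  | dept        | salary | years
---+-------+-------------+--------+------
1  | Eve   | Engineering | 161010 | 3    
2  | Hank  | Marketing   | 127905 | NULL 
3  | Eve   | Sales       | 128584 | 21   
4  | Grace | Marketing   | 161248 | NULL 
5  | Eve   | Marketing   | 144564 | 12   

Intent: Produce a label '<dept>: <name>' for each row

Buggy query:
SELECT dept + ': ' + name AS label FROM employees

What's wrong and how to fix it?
Bug: '+' is numeric addition; on text columns SQLite converts them to 0 instead of concatenating

Fix: Replace + with || to concatenate text

Corrected query:
SELECT dept || ': ' || name AS label FROM employees

Result:
label           
----------------
Engineering: Eve
Marketing: Hank 
Sales: Eve      
Marketing: Grace
Marketing: Eve  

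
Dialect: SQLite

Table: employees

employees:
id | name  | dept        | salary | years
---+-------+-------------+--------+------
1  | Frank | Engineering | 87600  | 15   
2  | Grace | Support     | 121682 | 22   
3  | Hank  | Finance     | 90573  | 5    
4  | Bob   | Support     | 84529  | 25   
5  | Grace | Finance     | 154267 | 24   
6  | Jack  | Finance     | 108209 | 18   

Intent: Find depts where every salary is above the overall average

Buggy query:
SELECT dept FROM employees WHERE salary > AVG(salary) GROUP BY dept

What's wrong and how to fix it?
Bug: AVG() is an aggregate; it can't sit directly in WHERE

Fix: Compute the overall average in a scalar subquery and compare each group's MIN against it in HAVING

Corrected query:
SELECT dept FROM employees GROUP BY dept HAVING MIN(salary) > (SELECT AVG(salary) FROM employees)

Result:
(no rows)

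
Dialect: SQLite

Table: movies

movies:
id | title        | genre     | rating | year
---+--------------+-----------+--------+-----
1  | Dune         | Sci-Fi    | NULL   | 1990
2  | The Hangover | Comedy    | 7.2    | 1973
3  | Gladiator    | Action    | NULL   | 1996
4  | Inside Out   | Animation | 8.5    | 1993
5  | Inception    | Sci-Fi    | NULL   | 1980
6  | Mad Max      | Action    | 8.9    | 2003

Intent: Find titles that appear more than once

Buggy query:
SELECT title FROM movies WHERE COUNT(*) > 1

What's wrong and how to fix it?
Bug: WHERE can't reference COUNT(*); aggregates are computed after WHERE

Fix: GROUP BY title, then filter groups with HAVING COUNT(*) > 1

Corrected query:
SELECT title FROM movies GROUP BY title HAVING COUNT(*) > 1

Result:
(no rows)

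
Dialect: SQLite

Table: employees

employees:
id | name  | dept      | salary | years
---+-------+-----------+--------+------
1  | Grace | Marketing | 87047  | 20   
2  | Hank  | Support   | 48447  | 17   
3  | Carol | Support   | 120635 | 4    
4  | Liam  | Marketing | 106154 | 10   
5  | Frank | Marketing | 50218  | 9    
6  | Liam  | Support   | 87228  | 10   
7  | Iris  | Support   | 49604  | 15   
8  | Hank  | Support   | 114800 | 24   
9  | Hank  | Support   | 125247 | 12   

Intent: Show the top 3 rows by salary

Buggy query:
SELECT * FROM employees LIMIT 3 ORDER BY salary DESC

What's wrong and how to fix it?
Bug: ORDER BY cannot follow LIMIT; LIMIT is the final clause

Fix: Swap the clauses: ORDER BY first, then LIMIT

Corrected query:
SELECT * FROM employees ORDER BY salary DESC LIMIT 3

Result:
id | name  | dept    | salary | years
---+-------+---------+--------+------
9  | Hank  | Support | 125247 | 12   
3  | Carol | Support | 120635 | 4    
8  | Hank  | Support | 114800 | 24   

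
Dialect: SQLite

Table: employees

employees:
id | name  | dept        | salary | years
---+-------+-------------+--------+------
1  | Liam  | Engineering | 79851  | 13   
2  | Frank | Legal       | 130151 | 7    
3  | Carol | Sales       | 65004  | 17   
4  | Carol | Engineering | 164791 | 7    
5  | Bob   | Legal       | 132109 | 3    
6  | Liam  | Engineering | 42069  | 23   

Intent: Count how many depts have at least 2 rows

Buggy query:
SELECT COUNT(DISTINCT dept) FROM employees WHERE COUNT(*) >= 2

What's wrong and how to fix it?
Bug: COUNT(*) cannot appear in WHERE; the per-group count doesn't exist yet

Fix: Group first with HAVING COUNT(*) >= 2, then COUNT the resulting groups

Corrected query:
SELECT COUNT(*) FROM (SELECT dept FROM employees GROUP BY dept HAVING COUNT(*) >= 2)

Result:
COUNT(*)
--------
2       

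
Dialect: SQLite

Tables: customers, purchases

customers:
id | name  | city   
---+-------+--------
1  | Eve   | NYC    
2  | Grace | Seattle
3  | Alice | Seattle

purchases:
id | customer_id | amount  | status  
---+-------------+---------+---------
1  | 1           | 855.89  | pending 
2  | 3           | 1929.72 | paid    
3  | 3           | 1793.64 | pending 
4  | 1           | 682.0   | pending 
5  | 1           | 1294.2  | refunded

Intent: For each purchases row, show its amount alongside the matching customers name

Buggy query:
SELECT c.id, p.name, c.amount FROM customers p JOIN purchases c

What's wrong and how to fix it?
Bug: JOIN with no ON clause produces a cartesian product; every purchases row pairs with every customers row

Fix: Add ON c.customer_id = p.id to the JOIN

Corrected query:
SELECT c.id, p.name, c.amount FROM customers p JOIN purchases c ON c.customer_id = p.id

Result:
id | name  | amount 
---+-------+--------
1  | Eve   | 855.89 
2  | Alice | 1929.72
3  | Alice | 1793.64
4  | Eve   | 682    
5  | Eve   | 1294.2 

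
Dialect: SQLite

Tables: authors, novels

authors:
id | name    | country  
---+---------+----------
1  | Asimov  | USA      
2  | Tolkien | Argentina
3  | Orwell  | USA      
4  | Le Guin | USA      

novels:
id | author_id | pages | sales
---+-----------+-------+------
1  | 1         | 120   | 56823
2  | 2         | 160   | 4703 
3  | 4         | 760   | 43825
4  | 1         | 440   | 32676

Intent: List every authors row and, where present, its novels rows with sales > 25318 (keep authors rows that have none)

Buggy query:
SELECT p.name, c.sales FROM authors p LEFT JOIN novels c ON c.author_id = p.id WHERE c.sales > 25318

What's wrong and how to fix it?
Bug: Filtering c.sales in WHERE discards the NULL rows produced by LEFT JOIN, turning it into an inner join

Fix: Move the right-table condition into the ON clause so unmatched parents are kept

Corrected query:
SELECT p.name, c.sales FROM authors p LEFT JOIN novels c ON c.author_id = p.id AND c.sales > 25318

Result:
name    | sales
--------+------
Asimov  | 32676
Asimov  | 56823
Tolkien | NULL 
Orwell  | NULL 
Le Guin | 43825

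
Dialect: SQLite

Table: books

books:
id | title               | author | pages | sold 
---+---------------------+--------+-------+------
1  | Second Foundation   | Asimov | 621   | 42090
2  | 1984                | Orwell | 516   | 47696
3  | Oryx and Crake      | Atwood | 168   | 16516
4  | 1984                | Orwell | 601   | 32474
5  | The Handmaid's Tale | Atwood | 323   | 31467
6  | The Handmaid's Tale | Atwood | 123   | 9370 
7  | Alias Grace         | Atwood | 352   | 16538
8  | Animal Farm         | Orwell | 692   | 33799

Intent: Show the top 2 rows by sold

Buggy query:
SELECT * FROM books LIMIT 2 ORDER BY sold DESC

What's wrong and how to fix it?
Bug: LIMIT must come after ORDER BY

Fix: Sort with ORDER BY, then apply LIMIT

Corrected query:
SELECT * FROM books ORDER BY sold DESC LIMIT 2

Result:
id | title             | author | pages | sold 
---+-------------------+--------+-------+------
2  | 1984              | Orwell | 516   | 47696
1  | Second Foundation | Asimov | 621   | 42090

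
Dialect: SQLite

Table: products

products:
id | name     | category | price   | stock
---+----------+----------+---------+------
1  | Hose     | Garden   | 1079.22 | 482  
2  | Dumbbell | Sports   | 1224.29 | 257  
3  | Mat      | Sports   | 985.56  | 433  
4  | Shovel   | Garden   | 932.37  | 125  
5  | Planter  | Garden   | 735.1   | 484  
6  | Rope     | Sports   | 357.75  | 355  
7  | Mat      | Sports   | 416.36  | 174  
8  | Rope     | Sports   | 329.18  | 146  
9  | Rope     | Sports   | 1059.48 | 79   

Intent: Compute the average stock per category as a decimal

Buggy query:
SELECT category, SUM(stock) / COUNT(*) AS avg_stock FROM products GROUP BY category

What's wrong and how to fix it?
Bug: SUM(stock) and COUNT(*) are both integers; the division truncates the fractional part

Fix: Cast one side to REAL so the division keeps the fractional part

Corrected query:
SELECT category, SUM(stock) * 1.0 / COUNT(*) AS avg_stock FROM products GROUP BY category

Result:
category | avg_stock 
---------+-----------
Garden   | 363.666667
Sports   | 240.666667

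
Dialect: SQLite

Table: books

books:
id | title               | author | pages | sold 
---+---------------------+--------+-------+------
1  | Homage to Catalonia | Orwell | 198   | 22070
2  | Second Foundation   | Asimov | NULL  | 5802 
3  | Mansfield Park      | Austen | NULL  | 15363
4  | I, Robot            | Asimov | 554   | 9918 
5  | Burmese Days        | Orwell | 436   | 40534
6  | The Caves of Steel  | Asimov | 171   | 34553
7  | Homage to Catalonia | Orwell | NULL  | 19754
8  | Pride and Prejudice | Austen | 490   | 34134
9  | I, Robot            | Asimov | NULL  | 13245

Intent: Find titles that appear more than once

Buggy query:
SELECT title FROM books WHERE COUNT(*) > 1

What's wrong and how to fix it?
Bug: WHERE can't reference COUNT(*); aggregates are computed after WHERE

Fix: GROUP BY title, then filter groups with HAVING COUNT(*) > 1

Corrected query:
SELECT title FROM books GROUP BY title HAVING COUNT(*) > 1

Result:
title              
-------------------
Homage to Catalonia
I, Robot           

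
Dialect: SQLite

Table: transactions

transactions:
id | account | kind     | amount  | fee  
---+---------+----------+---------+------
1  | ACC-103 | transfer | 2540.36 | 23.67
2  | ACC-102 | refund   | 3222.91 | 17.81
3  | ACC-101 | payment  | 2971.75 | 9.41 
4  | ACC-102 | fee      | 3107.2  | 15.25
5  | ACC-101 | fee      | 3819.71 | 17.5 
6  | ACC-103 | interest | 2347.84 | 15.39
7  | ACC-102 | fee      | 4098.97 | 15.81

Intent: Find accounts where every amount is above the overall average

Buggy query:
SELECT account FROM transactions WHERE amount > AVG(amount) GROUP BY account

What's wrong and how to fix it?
Bug: AVG() is an aggregate; it can't sit directly in WHERE

Fix: Compute the overall average in a scalar subquery and compare each group's MIN against it in HAVING

Corrected query:
SELECT account FROM transactions GROUP BY account HAVING MIN(amount) > (SELECT AVG(amount) FROM transactions)

Result:
(no rows)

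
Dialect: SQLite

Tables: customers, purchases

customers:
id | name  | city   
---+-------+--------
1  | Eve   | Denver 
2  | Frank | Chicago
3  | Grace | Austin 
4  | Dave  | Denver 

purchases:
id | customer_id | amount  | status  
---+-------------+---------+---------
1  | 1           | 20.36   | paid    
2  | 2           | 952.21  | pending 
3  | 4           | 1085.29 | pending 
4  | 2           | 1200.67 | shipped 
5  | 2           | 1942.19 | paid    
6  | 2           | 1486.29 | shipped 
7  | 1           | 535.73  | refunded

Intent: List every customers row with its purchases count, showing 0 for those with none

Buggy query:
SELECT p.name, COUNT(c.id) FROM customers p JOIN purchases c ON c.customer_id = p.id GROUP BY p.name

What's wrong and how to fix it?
Bug: INNER JOIN drops customers rows that have no matching purchases rows

Fix: Use LEFT JOIN so parents without children still appear (COUNT(c.id) gives 0)

Corrected query:
SELECT p.name, COUNT(c.id) FROM customers p LEFT JOIN purchases c ON c.customer_id = p.id GROUP BY p.name

Result:
name  | COUNT(c.id)
------+------------
Dave  | 1          
Eve   | 2          
Frank | 4          
Grace | 0          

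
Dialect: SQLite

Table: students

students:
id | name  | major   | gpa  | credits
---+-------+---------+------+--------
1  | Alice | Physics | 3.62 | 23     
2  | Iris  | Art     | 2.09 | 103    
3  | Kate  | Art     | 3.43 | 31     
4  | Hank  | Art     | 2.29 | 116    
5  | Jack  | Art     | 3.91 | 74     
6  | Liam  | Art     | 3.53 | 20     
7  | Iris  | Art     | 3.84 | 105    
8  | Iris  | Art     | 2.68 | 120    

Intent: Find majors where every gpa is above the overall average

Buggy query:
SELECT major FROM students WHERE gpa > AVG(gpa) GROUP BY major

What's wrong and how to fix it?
Bug: WHERE evaluates per row before aggregation, so AVG() is unavailable

Fix: Compute the overall average in a scalar subquery and compare each group's MIN against it in HAVING

Corrected query:
SELECT major FROM students GROUP BY major HAVING MIN(gpa) > (SELECT AVG(gpa) FROM students)

Result:
major  
-------
Physics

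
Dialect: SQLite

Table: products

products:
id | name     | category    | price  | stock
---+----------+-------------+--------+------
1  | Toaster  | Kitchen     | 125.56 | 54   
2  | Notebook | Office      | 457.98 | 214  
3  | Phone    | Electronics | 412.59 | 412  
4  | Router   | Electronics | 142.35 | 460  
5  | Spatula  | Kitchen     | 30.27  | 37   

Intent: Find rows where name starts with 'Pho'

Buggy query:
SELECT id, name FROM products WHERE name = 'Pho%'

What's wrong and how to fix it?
Bug: Wildcards only work with LIKE; '=' treats '%' as a literal character

Fix: Use LIKE for wildcard pattern matching

Corrected query:
SELECT id, name FROM products WHERE name LIKE 'Pho%'

Result:
id | name 
---+------
3  | Phone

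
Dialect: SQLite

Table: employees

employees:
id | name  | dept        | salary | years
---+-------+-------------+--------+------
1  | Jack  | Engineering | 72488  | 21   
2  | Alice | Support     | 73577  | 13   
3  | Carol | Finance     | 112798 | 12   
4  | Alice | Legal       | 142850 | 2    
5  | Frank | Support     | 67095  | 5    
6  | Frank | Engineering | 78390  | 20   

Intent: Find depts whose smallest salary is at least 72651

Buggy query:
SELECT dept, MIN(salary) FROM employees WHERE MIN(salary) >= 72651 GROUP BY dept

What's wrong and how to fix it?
Bug: MIN() in WHERE is a misuse of aggregate

Fix: Use HAVING for the per-group MIN condition

Corrected query:
SELECT dept, MIN(salary) FROM employees GROUP BY dept HAVING MIN(salary) >= 72651

Result:
dept    | MIN(salary)
--------+------------
Finance | 112798     
Legal   | 142850     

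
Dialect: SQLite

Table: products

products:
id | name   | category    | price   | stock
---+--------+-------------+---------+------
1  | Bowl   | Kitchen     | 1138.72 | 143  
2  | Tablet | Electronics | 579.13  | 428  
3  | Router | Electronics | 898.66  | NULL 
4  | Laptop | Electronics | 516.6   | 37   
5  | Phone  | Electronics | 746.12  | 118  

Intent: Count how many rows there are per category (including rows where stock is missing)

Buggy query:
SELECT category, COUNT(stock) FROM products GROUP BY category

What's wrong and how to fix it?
Bug: COUNT(column) counts non-NULL values only; rows with NULL stock aren't counted

Fix: Use COUNT(*) to count all rows regardless of NULL

Corrected query:
SELECT category, COUNT(*) FROM products GROUP BY category

Result:
category    | COUNT(*)
------------+---------
Electronics | 4       
Kitchen     | 1       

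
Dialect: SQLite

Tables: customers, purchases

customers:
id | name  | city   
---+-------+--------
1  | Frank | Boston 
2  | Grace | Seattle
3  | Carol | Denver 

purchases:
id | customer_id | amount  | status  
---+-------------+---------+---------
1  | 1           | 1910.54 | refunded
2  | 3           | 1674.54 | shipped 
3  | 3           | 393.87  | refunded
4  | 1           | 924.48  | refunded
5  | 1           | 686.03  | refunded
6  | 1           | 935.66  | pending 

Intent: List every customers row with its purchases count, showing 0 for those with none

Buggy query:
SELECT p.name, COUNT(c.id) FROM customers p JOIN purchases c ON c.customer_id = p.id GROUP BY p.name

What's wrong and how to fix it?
Bug: INNER JOIN drops customers rows that have no matching purchases rows

Fix: Use LEFT JOIN so parents without children still appear (COUNT(c.id) gives 0)

Corrected query:
SELECT p.name, COUNT(c.id) FROM customers p LEFT JOIN purchases c ON c.customer_id = p.id GROUP BY p.name

Result:
name  | COUNT(c.id)
------+------------
Carol | 2          
Frank | 4          
Grace | 0          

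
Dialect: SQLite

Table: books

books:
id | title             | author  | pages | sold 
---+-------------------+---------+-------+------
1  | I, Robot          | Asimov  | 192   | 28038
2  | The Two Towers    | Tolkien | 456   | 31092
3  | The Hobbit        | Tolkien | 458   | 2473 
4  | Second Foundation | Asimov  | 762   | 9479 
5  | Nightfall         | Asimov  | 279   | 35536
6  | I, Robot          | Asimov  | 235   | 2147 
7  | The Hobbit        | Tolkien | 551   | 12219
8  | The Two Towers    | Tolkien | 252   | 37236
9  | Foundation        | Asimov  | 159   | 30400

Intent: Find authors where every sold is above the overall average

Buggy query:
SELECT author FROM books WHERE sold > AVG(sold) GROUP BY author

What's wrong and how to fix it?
Bug: WHERE evaluates per row before aggregation, so AVG() is unavailable

Fix: Compute the overall average in a scalar subquery and compare each group's MIN against it in HAVING

Corrected query:
SELECT author FROM books GROUP BY author HAVING MIN(sold) > (SELECT AVG(sold) FROM books)

Result:
(no rows)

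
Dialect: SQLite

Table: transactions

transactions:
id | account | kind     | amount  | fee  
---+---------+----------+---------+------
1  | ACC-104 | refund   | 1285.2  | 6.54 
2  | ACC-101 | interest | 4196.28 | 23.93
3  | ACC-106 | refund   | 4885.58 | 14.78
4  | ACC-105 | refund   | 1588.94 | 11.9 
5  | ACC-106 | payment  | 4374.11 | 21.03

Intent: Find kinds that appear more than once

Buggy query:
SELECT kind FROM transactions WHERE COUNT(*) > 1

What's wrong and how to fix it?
Bug: COUNT(*) is an aggregate and cannot be used in WHERE

Fix: Group first, then use HAVING for the count condition

Corrected query:
SELECT kind FROM transactions GROUP BY kind HAVING COUNT(*) > 1

Result:
kind  
------
refund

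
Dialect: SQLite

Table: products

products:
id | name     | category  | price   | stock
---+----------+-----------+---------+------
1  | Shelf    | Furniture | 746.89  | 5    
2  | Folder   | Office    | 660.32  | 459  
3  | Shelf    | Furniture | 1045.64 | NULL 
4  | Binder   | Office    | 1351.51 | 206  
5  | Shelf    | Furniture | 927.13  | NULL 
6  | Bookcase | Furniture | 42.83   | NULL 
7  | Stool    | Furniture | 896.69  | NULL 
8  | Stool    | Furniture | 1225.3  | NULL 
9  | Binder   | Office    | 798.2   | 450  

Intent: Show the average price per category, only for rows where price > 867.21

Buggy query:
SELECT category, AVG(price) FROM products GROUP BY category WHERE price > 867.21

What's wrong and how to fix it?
Bug: WHERE cannot follow GROUP BY

Fix: Move the WHERE clause before GROUP BY

Corrected query:
SELECT category, AVG(price) FROM products WHERE price > 867.21 GROUP BY category

Result:
category  | AVG(price)
----------+-----------
Furniture | 1023.69   
Office    | 1351.51   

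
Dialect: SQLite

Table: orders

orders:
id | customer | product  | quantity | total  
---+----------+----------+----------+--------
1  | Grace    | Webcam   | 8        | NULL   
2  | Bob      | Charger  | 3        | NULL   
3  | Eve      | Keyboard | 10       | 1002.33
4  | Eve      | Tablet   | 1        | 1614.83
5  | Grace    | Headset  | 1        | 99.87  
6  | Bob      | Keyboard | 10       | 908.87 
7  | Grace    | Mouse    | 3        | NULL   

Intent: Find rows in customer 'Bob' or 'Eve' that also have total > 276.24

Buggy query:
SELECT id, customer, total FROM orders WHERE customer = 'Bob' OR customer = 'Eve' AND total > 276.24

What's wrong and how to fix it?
Bug: AND binds tighter than OR, so this parses as customer = 'Bob' OR (customer = 'Eve' AND total > 276.24)

Fix: Group the OR with parentheses (or use IN), then AND the threshold

Corrected query:
SELECT id, customer, total FROM orders WHERE (customer = 'Bob' OR customer = 'Eve') AND total > 276.24

Result:
id | customer | total  
---+----------+--------
3  | Eve      | 1002.33
4  | Eve      | 1614.83
6  | Bob      | 908.87 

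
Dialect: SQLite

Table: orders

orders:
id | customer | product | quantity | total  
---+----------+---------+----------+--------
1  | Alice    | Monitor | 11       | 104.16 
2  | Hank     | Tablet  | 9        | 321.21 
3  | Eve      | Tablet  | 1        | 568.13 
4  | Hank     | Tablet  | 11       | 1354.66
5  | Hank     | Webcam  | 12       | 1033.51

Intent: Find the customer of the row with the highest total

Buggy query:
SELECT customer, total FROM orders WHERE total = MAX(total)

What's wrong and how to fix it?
Bug: WHERE is evaluated per row; an aggregate over the whole table isn't defined there

Fix: Use a subquery: WHERE total = (SELECT MAX(total) FROM orders)

Corrected query:
SELECT customer, total FROM orders WHERE total = (SELECT MAX(total) FROM orders)

Result:
customer | total  
---------+--------
Hank     | 1354.66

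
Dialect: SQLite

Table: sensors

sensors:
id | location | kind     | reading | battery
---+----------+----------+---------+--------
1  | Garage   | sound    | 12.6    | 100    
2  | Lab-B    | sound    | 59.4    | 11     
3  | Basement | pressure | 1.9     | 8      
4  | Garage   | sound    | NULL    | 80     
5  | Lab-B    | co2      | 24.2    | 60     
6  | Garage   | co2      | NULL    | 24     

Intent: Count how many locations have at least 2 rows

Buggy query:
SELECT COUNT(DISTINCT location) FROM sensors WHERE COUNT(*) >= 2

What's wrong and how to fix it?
Bug: WHERE filters individual rows, not groups, so a group-level COUNT is invalid there

Fix: Group first with HAVING COUNT(*) >= 2, then COUNT the resulting groups

Corrected query:
SELECT COUNT(*) FROM (SELECT location FROM sensors GROUP BY location HAVING COUNT(*) >= 2)

Result:
COUNT(*)
--------
2       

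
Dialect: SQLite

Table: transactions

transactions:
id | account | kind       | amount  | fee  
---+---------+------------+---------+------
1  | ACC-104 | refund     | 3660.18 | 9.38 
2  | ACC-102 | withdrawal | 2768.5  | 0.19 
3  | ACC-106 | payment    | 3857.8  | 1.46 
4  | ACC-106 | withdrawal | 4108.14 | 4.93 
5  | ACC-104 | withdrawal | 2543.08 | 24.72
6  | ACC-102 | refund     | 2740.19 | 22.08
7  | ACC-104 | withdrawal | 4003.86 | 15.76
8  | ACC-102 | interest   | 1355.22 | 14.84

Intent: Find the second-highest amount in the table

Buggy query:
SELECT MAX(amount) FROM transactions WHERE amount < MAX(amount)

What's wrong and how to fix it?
Bug: MAX(amount) on the right of the comparison is an aggregate-in-WHERE error

Fix: Put the inner MAX in a scalar subquery

Corrected query:
SELECT MAX(amount) FROM transactions WHERE amount < (SELECT MAX(amount) FROM transactions)

Result:
MAX(amount)
-----------
4003.86    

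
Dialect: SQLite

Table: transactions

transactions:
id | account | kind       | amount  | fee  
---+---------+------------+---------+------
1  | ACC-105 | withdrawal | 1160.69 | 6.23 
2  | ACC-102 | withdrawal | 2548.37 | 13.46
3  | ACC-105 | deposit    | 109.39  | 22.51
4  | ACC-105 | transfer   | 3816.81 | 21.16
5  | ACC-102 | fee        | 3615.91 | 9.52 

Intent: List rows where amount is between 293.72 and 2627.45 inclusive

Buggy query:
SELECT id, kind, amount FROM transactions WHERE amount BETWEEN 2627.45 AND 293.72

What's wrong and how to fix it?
Bug: BETWEEN expects the lower bound first; with 2627.45 AND 293.72 the range is empty

Fix: Write BETWEEN 293.72 AND 2627.45

Corrected query:
SELECT id, kind, amount FROM transactions WHERE amount BETWEEN 293.72 AND 2627.45

Result:
id | kind       | amount 
---+------------+--------
1  | withdrawal | 1160.69
2  | withdrawal | 2548.37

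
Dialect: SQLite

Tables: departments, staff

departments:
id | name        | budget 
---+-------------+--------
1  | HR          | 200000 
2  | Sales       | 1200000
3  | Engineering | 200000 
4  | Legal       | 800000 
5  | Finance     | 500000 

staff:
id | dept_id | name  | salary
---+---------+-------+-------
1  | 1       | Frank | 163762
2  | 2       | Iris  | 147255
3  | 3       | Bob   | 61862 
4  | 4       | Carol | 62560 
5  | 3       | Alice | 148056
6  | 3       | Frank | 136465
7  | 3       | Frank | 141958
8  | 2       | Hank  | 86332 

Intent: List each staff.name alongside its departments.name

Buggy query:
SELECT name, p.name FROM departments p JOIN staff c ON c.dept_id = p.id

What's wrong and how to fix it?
Bug: 'name' exists in both joined tables, so the database can't tell which one is meant

Fix: Prefix ambiguous columns with the table alias

Corrected query:
SELECT c.name, p.name FROM departments p JOIN staff c ON c.dept_id = p.id

Result:
name  | name       
------+------------
Frank | HR         
Iris  | Sales      
Bob   | Engineering
Carol | Legal      
Alice | Engineering
Frank | Engineering
Frank | Engineering
Hank  | Sales      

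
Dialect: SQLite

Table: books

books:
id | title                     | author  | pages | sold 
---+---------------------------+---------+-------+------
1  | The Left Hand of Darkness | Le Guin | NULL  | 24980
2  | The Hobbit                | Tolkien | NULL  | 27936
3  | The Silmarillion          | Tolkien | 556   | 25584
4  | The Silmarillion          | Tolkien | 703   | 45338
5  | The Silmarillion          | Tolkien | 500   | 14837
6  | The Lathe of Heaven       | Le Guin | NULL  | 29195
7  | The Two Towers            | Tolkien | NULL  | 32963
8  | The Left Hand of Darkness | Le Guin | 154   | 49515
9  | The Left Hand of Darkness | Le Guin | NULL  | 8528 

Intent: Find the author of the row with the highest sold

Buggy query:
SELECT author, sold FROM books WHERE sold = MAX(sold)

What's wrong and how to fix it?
Bug: WHERE is evaluated per row; an aggregate over the whole table isn't defined there

Fix: Use a subquery: WHERE sold = (SELECT MAX(sold) FROM books)

Corrected query:
SELECT author, sold FROM books WHERE sold = (SELECT MAX(sold) FROM books)

Result:
author  | sold 
--------+------
Le Guin | 49515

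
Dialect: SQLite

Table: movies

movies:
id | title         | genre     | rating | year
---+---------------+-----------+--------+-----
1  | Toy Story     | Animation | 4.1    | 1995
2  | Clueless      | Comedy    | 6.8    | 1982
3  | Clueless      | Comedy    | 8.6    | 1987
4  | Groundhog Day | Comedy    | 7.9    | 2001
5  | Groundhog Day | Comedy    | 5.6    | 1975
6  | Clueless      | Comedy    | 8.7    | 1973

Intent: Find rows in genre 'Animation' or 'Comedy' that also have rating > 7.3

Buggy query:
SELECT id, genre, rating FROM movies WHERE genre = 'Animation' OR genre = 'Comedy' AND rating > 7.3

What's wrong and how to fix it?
Bug: AND binds tighter than OR, so this parses as genre = 'Animation' OR (genre = 'Comedy' AND rating > 7.3)

Fix: Add parentheses around the OR so the AND applies to both alternatives

Corrected query:
SELECT id, genre, rating FROM movies WHERE (genre = 'Animation' OR genre = 'Comedy') AND rating > 7.3

Result:
id | genre  | rating
---+--------+-------
3  | Comedy | 8.6   
4  | Comedy | 7.9   
6  | Comedy | 8.7   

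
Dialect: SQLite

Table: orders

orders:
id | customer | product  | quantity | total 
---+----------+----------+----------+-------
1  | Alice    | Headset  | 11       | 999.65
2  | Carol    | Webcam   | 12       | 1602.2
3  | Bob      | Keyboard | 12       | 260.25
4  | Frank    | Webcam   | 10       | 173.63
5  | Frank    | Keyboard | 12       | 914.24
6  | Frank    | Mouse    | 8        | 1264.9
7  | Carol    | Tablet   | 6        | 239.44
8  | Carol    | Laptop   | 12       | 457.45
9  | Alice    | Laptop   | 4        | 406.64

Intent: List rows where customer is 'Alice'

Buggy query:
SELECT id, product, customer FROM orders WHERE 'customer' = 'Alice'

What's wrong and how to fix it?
Bug: 'customer' in single quotes is a string literal, not the column; the comparison is literal-vs-literal and never true

Fix: Remove the quotes around the column name (or use double quotes for an identifier)

Corrected query:
SELECT id, product, customer FROM orders WHERE customer = 'Alice'

Result:
id | product | customer
---+---------+---------
1  | Headset | Alice   
9  | Laptop  | Alice   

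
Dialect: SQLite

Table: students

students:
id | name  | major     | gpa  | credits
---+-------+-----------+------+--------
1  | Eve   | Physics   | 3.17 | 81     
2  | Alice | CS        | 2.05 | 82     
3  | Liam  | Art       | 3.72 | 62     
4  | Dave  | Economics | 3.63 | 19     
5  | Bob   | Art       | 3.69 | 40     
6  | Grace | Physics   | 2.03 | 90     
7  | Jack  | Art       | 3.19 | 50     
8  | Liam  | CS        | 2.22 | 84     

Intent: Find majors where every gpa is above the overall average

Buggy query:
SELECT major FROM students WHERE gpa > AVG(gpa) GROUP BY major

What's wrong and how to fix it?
Bug: AVG() is an aggregate; it can't sit directly in WHERE

Fix: Compute the overall average in a scalar subquery and compare each group's MIN against it in HAVING

Corrected query:
SELECT major FROM students GROUP BY major HAVING MIN(gpa) > (SELECT AVG(gpa) FROM students)

Result:
major    
---------
Art      
Economics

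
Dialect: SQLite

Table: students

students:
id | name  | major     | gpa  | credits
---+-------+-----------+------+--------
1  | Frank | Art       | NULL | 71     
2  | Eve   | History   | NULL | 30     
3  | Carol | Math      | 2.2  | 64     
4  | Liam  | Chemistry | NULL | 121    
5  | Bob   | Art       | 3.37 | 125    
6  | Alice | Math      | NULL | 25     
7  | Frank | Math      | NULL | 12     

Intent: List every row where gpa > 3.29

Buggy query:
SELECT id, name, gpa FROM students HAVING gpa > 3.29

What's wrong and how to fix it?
Bug: This is a non-aggregate query (no GROUP BY, no aggregates), so in SQLite the HAVING clause is invalid here; a row-level condition belongs in WHERE

Fix: Replace HAVING with WHERE since the condition applies to individual rows

Corrected query:
SELECT id, name, gpa FROM students WHERE gpa > 3.29

Result:
id | name | gpa 
---+------+-----
5  | Bob  | 3.37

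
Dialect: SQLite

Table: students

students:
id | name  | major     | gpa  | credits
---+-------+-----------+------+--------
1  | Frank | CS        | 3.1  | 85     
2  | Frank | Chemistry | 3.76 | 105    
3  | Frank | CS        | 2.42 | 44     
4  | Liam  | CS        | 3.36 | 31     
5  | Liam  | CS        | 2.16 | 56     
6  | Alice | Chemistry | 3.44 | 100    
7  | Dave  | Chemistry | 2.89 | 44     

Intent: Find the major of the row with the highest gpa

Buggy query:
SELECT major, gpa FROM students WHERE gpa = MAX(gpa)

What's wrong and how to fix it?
Bug: WHERE is evaluated per row; an aggregate over the whole table isn't defined there

Fix: Wrap MAX in a scalar subquery so WHERE compares against a single value

Corrected query:
SELECT major, gpa FROM students WHERE gpa = (SELECT MAX(gpa) FROM students)

Result:
major     | gpa 
----------+-----
Chemistry | 3.76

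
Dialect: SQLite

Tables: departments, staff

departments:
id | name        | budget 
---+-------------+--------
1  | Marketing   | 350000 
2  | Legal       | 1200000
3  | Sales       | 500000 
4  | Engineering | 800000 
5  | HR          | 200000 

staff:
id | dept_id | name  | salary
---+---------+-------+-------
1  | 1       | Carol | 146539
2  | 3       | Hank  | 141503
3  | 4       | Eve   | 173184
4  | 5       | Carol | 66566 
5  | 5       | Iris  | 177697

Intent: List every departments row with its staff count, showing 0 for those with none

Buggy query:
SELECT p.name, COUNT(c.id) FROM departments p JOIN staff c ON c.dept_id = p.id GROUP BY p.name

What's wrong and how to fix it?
Bug: INNER JOIN drops departments rows that have no matching staff rows

Fix: Use LEFT JOIN so parents without children still appear (COUNT(c.id) gives 0)

Corrected query:
SELECT p.name, COUNT(c.id) FROM departments p LEFT JOIN staff c ON c.dept_id = p.id GROUP BY p.name

Result:
name        | COUNT(c.id)
------------+------------
Engineering | 1          
HR          | 2          
Legal       | 0          
Marketing   | 1          
Sales       | 1          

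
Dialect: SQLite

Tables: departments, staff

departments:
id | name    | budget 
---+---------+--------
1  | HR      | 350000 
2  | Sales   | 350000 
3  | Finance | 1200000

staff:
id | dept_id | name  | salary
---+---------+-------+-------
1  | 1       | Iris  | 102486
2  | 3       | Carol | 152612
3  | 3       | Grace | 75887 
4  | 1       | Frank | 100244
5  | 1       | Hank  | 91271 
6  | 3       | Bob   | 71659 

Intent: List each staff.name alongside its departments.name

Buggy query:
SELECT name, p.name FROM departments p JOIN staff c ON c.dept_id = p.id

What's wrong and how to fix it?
Bug: Both tables have a 'name' column; the unqualified reference is ambiguous

Fix: Qualify the column with its table alias (c.name)

Corrected query:
SELECT c.name, p.name FROM departments p JOIN staff c ON c.dept_id = p.id

Result:
name  | name   
------+--------
Iris  | HR     
Carol | Finance
Grace | Finance
Frank | HR     
Hank  | HR     
Bob   | Finance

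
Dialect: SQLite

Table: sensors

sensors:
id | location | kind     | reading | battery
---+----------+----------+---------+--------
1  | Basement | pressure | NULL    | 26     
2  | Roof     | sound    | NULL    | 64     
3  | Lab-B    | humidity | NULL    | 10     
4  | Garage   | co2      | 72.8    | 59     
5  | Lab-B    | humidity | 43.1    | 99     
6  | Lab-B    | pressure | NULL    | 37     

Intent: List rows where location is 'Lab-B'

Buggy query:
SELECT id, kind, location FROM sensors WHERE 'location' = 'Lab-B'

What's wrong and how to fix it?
Bug: 'location' in single quotes is a string literal, not the column; the comparison is literal-vs-literal and never true

Fix: Reference the column as location without single quotes

Corrected query:
SELECT id, kind, location FROM sensors WHERE location = 'Lab-B'

Result:
id | kind     | location
---+----------+---------
3  | humidity | Lab-B   
5  | humidity | Lab-B   
6  | pressure | Lab-B   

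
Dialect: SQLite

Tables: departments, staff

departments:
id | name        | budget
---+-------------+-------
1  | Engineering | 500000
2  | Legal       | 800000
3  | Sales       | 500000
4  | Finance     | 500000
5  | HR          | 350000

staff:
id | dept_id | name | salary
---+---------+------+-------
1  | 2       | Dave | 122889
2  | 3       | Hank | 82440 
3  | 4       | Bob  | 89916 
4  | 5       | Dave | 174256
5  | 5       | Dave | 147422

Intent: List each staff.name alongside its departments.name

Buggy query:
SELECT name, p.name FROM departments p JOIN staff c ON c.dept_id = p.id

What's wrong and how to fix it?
Bug: 'name' exists in both joined tables, so the database can't tell which one is meant

Fix: Prefix ambiguous columns with the table alias

Corrected query:
SELECT c.name, p.name FROM departments p JOIN staff c ON c.dept_id = p.id

Result:
name | name   
-----+--------
Dave | Legal  
Hank | Sales  
Bob  | Finance
Dave | HR     
Dave | HR     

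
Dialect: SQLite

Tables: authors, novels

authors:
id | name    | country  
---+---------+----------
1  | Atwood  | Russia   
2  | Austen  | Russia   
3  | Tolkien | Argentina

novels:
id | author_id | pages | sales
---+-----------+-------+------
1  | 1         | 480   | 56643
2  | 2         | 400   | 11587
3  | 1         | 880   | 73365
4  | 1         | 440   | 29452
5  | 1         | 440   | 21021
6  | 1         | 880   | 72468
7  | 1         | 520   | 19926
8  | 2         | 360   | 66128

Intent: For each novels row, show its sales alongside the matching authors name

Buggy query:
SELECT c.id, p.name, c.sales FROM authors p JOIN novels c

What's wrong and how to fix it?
Bug: JOIN with no ON clause produces a cartesian product; every novels row pairs with every authors row

Fix: Add ON c.author_id = p.id to the JOIN

Corrected query:
SELECT c.id, p.name, c.sales FROM authors p JOIN novels c ON c.author_id = p.id

Result:
id | name   | sales
---+--------+------
1  | Atwood | 56643
2  | Austen | 11587
3  | Atwood | 73365
4  | Atwood | 29452
5  | Atwood | 21021
6  | Atwood | 72468
7  | Atwood | 19926
8  | Austen | 66128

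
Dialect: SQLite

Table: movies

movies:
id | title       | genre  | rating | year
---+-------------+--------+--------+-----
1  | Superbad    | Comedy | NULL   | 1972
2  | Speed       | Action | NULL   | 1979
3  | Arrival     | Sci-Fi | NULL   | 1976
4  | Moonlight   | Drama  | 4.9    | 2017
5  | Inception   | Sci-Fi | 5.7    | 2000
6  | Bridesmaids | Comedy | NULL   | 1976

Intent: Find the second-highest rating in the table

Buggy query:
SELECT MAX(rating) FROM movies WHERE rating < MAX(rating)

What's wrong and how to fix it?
Bug: The inner MAX is an aggregate inside WHERE, which is not allowed

Fix: Put the inner MAX in a scalar subquery

Corrected query:
SELECT MAX(rating) FROM movies WHERE rating < (SELECT MAX(rating) FROM movies)

Result:
MAX(rating)
-----------
4.9        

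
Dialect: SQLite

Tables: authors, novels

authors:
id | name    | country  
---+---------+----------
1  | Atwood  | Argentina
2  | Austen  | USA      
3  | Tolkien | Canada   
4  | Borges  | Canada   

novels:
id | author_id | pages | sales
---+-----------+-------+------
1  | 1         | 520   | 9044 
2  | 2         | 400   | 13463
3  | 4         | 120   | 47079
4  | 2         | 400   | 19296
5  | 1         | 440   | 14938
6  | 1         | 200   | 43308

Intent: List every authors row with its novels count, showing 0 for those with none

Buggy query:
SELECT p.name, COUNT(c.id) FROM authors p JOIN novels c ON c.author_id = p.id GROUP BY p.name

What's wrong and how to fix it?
Bug: INNER JOIN drops authors rows that have no matching novels rows

Fix: Use LEFT JOIN so parents without children still appear (COUNT(c.id) gives 0)

Corrected query:
SELECT p.name, COUNT(c.id) FROM authors p LEFT JOIN novels c ON c.author_id = p.id GROUP BY p.name

Result:
name    | COUNT(c.id)
--------+------------
Atwood  | 3          
Austen  | 2          
Borges  | 1          
Tolkien | 0          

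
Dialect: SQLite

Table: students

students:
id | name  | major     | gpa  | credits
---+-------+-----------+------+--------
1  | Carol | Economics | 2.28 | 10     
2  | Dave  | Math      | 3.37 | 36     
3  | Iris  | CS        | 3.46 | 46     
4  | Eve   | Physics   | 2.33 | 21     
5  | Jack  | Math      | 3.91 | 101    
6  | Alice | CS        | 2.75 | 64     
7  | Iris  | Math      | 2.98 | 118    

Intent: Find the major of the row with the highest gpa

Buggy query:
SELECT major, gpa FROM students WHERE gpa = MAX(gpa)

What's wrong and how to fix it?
Bug: WHERE is evaluated per row; an aggregate over the whole table isn't defined there

Fix: Use a subquery: WHERE gpa = (SELECT MAX(gpa) FROM students)

Corrected query:
SELECT major, gpa FROM students WHERE gpa = (SELECT MAX(gpa) FROM students)

Result:
major | gpa 
------+-----
Math  | 3.91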